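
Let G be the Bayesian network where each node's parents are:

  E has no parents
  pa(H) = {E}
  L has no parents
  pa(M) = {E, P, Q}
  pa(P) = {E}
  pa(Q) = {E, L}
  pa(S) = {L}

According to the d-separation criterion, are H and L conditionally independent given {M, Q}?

No — H and L are not d-separated given {M, Q}.

Enumerating the 3 paths from H to L and testing each for blocking by {M, Q}:
Path 1: H ← E → P → M ← Q ← L
  Q is a chain here and Q is conditioned on, so the path is blocked at Q.
Path 2: H ← E → Q ← L
  E is a fork and E is not conditioned on; Q is a collider and Q is conditioned on, which opens it — no node blocks this path, so it is active.
Path 3: H ← E → M ← Q ← L
  Q is a chain here and Q is conditioned on, so the path is blocked at Q.
At least one path is unblocked, so d-separation fails.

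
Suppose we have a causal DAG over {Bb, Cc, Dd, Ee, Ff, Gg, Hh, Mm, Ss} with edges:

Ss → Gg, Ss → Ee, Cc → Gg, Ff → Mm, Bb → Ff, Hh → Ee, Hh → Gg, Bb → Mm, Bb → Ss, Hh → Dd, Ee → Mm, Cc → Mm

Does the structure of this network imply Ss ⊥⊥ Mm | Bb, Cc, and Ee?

We examine all 6 paths between Ss and Mm:
  1. Ss → Gg ← Hh → Ee → Mm — Gg:collider[blocks]; Hh:fork[open]; Ee:chain[blocks] ⇒ blocked
  2. Ss → Gg ← Cc → Mm — Gg:collider[blocks]; Cc:fork[blocks] ⇒ blocked
  3. Ss → Ee ← Hh → Gg ← Cc → Mm — Ee:collider[open]; Hh:fork[open]; Gg:collider[blocks]; Cc:fork[blocks] ⇒ blocked
  4. Ss → Ee → Mm — Ee:chain[blocks] ⇒ blocked
  5. Ss ← Bb → Mm — Bb:fork[blocks] ⇒ blocked
  6. Ss ← Bb → Ff → Mm — Bb:fork[blocks]; Ff:chain[open] ⇒ blocked
Since every path is blocked, d-separation holds.

Yes — Ss and Mm are d-separated given {Bb, Cc, Ee}.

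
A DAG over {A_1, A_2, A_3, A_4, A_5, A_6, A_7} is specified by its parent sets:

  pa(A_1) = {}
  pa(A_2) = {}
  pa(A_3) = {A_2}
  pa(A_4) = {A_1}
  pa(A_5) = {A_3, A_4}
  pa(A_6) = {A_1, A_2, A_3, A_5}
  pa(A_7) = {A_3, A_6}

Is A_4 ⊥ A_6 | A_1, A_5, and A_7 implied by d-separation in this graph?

There are 5 undirected paths between A_4 and A_6; checking each against the conditioning set {A_1, A_5, A_7}:
Path 1: A_4 → A_5 ← A_3 ← A_2 → A_6
  A_5 is a collider and A_5 is conditioned on, which opens it; A_3 is a chain and A_3 is not conditioned on; A_2 is a fork and A_2 is not conditioned on — no node blocks this path, so it is active.
Path 2: A_4 → A_5 ← A_3 → A_7 ← A_6
  A_5 is a collider and A_5 is conditioned on, which opens it; A_3 is a fork and A_3 is not conditioned on; A_7 is a collider and A_7 is conditioned on, which opens it — no node blocks this path, so it is active.
Path 3: A_4 → A_5 ← A_3 → A_6
  A_5 is a collider and A_5 is conditioned on, which opens it; A_3 is a fork and A_3 is not conditioned on — no node blocks this path, so it is active.
Path 4: A_4 → A_5 → A_6
  A_5 is a chain here and A_5 is conditioned on, so the path is blocked at A_5.
Path 5: A_4 ← A_1 → A_6
  A_1 is a fork here and A_1 is conditioned on, so the path is blocked at A_1.
Since the path A_4 → A_5 ← A_3 ← A_2 → A_6 is active, A_4 and A_6 are not d-separated given {A_1, A_5, A_7}.

No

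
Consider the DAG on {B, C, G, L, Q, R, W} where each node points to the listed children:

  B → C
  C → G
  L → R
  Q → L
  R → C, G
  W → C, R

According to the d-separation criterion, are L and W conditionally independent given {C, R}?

There are 3 undirected paths between L and W; checking each against the conditioning set {C, R}:
  1. L → R → C ← W — R:chain[blocks]; C:collider[open] ⇒ blocked
  2. L → R ← W — R:collider[open] ⇒ active
  3. L → R → G ← C ← W — R:chain[blocks]; G:collider[blocks]; C:chain[blocks] ⇒ blocked
Because an active path exists, L and W are not d-separated.

No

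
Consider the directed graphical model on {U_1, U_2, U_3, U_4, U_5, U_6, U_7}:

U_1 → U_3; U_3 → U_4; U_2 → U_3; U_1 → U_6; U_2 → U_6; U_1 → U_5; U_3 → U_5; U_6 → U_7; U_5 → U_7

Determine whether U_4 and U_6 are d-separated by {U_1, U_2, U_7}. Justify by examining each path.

No — U_4 and U_6 are not d-separated given {U_1, U_2, U_7}.

We examine all 5 paths between U_4 and U_6:
Path 1: U_4 ← U_3 → U_5 → U_7 ← U_6
  U_3 is a fork and U_3 is not conditioned on; U_5 is a chain and U_5 is not conditioned on; U_7 is a collider and U_7 is conditioned on, which opens it — no node blocks this path, so it is active.
Path 2: U_4 ← U_3 → U_5 ← U_1 → U_6
  U_1 is a fork here and U_1 is conditioned on, so the path is blocked at U_1.
Path 3: U_4 ← U_3 ← U_2 → U_6
  U_2 is a fork here and U_2 is conditioned on, so the path is blocked at U_2.
Path 4: U_4 ← U_3 ← U_1 → U_6
  U_1 is a fork here and U_1 is conditioned on, so the path is blocked at U_1.
Path 5: U_4 ← U_3 ← U_1 → U_5 → U_7 ← U_6
  U_1 is a fork here and U_1 is conditioned on, so the path is blocked at U_1.
Because an active path exists, U_4 and U_6 are not d-separated.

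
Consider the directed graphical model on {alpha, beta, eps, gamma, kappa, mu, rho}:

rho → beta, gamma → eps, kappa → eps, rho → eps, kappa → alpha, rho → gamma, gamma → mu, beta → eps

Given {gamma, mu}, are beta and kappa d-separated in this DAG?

We examine all 3 paths between beta and kappa:
Path 1: beta → eps ← kappa
  eps is a collider here and neither eps nor any of its descendants is conditioned on, so the collider stays closed — the path is blocked at eps.
Path 2: beta ← rho → eps ← kappa
  eps is a collider here and neither eps nor any of its descendants is conditioned on, so the collider stays closed — the path is blocked at eps.
Path 3: beta ← rho → gamma → eps ← kappa
  gamma is a chain here and gamma is conditioned on, so the path is blocked at gamma.
Since every path is blocked, d-separation holds.

Yes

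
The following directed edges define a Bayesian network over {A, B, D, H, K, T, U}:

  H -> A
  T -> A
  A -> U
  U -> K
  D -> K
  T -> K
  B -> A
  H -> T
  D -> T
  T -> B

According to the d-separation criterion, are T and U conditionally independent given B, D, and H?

There are 5 undirected paths between T and U; checking each against the conditioning set {B, D, H}:
  1. T → K ← U — K:collider[blocks] ⇒ blocked
  2. T → B → A → U — B:chain[blocks]; A:chain[open] ⇒ blocked
  3. T ← H → A → U — H:fork[blocks]; A:chain[open] ⇒ blocked
  4. T → A → U — A:chain[open] ⇒ active
  5. T ← D → K ← U — D:fork[blocks]; K:collider[blocks] ⇒ blocked
Because an active path exists, T and U are not d-separated.

No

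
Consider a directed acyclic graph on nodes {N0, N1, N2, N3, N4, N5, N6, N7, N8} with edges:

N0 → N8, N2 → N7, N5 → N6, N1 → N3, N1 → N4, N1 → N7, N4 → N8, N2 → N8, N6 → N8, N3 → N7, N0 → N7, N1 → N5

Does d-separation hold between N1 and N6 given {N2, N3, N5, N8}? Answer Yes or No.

Enumerating the 6 paths from N1 to N6 and testing each for blocking by {N2, N3, N5, N8}:
Path 1: N1 → N5 → N6
  N5 is a chain here and N5 is conditioned on, so the path is blocked at N5.
Path 2: N1 → N7 ← N0 → N8 ← N6
  N7 is a collider here and neither N7 nor any of its descendants is conditioned on, so the collider stays closed — the path is blocked at N7.
Path 3: N1 → N7 ← N2 → N8 ← N6
  N7 is a collider here and neither N7 nor any of its descendants is conditioned on, so the collider stays closed — the path is blocked at N7.
Path 4: N1 → N3 → N7 ← N0 → N8 ← N6
  N3 is a chain here and N3 is conditioned on, so the path is blocked at N3.
Path 5: N1 → N3 → N7 ← N2 → N8 ← N6
  N3 is a chain here and N3 is conditioned on, so the path is blocked at N3.
Path 6: N1 → N4 → N8 ← N6
  N4 is a chain and N4 is not conditioned on; N8 is a collider and N8 is conditioned on, which opens it — no node blocks this path, so it is active.
Because an active path exists, N1 and N6 are not d-separated.

No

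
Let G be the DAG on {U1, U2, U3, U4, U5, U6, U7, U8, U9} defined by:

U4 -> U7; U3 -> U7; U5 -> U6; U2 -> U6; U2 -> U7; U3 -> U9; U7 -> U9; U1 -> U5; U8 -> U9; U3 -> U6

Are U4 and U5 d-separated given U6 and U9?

No

3 paths connect U4 and U5; each must be blocked for d-separation to hold:
Path 1: U4 → U7 ← U2 → U6 ← U5
  U7 is a collider and its descendant U9 is conditioned on, which opens it; U2 is a fork and U2 is not conditioned on; U6 is a collider and U6 is conditioned on, which opens it — no node blocks this path, so it is active.
Path 2: U4 → U7 ← U3 → U6 ← U5
  U7 is a collider and its descendant U9 is conditioned on, which opens it; U3 is a fork and U3 is not conditioned on; U6 is a collider and U6 is conditioned on, which opens it — no node blocks this path, so it is active.
Path 3: U4 → U7 → U9 ← U3 → U6 ← U5
  U7 is a chain and U7 is not conditioned on; U9 is a collider and U9 is conditioned on, which opens it; U3 is a fork and U3 is not conditioned on; U6 is a collider and U6 is conditioned on, which opens it — no node blocks this path, so it is active.
Since the path U4 → U7 ← U2 → U6 ← U5 is active, U4 and U5 are not d-separated given {U6, U9}.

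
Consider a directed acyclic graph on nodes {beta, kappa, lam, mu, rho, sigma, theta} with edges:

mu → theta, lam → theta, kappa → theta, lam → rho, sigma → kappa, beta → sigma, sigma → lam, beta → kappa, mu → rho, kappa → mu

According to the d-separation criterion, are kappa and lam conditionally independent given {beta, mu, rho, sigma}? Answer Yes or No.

Enumerating the 6 paths from kappa to lam and testing each for blocking by {beta, mu, rho, sigma}:
Path 1: kappa → theta ← mu → rho ← lam
  theta is a collider here and neither theta nor any of its descendants is conditioned on, so the collider stays closed — the path is blocked at theta.
Path 2: kappa → theta ← lam
  theta is a collider here and neither theta nor any of its descendants is conditioned on, so the collider stays closed — the path is blocked at theta.
Path 3: kappa ← sigma → lam
  sigma is a fork here and sigma is conditioned on, so the path is blocked at sigma.
Path 4: kappa → mu → theta ← lam
  mu is a chain here and mu is conditioned on, so the path is blocked at mu.
Path 5: kappa → mu → rho ← lam
  mu is a chain here and mu is conditioned on, so the path is blocked at mu.
Path 6: kappa ← beta → sigma → lam
  beta is a fork here and beta is conditioned on, so the path is blocked at beta.
All paths are blocked; kappa ⊥ lam | {beta, mu, rho, sigma} holds.

Yes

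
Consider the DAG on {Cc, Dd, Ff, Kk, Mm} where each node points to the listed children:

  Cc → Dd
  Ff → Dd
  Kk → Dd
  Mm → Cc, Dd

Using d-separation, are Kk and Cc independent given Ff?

Enumerating the 2 paths from Kk to Cc and testing each for blocking by {Ff}:
Path 1: Kk → Dd ← Mm → Cc
  Dd is a collider here and neither Dd nor any of its descendants is conditioned on, so the collider stays closed — the path is blocked at Dd.
Path 2: Kk → Dd ← Cc
  Dd is a collider here and neither Dd nor any of its descendants is conditioned on, so the collider stays closed — the path is blocked at Dd.
All paths are blocked; Kk ⊥ Cc | {Ff} holds.

Yes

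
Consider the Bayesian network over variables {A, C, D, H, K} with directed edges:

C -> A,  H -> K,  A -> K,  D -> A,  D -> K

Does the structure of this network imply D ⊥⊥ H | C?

There are 2 undirected paths between D and H; checking each against the conditioning set {C}:
  1. D → A → K ← H — A:chain[open]; K:collider[blocks] ⇒ blocked
  2. D → K ← H — K:collider[blocks] ⇒ blocked
All paths are blocked; D ⊥ H | {C} holds.

Yes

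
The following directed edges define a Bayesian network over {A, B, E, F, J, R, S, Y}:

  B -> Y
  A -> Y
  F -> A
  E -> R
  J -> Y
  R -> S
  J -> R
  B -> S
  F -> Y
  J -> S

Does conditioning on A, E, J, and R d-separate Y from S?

3 paths connect Y and S; each must be blocked for d-separation to hold:
  1. Y ← J → S — J:fork[blocks] ⇒ blocked
  2. Y ← J → R → S — J:fork[blocks]; R:chain[blocks] ⇒ blocked
  3. Y ← B → S — B:fork[open] ⇒ active
Since the path Y ← B → S is active, Y and S are not d-separated given {A, E, J, R}.

No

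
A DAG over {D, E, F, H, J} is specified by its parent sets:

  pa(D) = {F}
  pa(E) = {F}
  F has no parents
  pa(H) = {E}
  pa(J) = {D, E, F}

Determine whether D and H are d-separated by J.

There are 4 undirected paths between D and H; checking each against the conditioning set {J}:
  1. D → J ← F → E → H — J:collider[open]; F:fork[open]; E:chain[open] ⇒ active
  2. D → J ← E → H — J:collider[open]; E:fork[open] ⇒ active
  3. D ← F → J ← E → H — F:fork[open]; J:collider[open]; E:fork[open] ⇒ active
  4. D ← F → E → H — F:fork[open]; E:chain[open] ⇒ active
Since the path D → J ← F → E → H is active, D and H are not d-separated given {J}.

No — D and H are not d-separated given {J}.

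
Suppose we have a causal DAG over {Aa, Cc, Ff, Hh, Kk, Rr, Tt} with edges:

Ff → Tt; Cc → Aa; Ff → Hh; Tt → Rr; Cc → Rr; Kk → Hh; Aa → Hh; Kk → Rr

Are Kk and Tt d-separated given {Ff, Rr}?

4 paths connect Kk and Tt; each must be blocked for d-separation to hold:
  1. Kk → Hh ← Ff → Tt — Hh:collider[blocks]; Ff:fork[blocks] ⇒ blocked
  2. Kk → Hh ← Aa ← Cc → Rr ← Tt — Hh:collider[blocks]; Aa:chain[open]; Cc:fork[open]; Rr:collider[open] ⇒ blocked
  3. Kk → Rr ← Cc → Aa → Hh ← Ff → Tt — Rr:collider[open]; Cc:fork[open]; Aa:chain[open]; Hh:collider[blocks]; Ff:fork[blocks] ⇒ blocked
  4. Kk → Rr ← Tt — Rr:collider[open] ⇒ active
At least one path is unblocked, so d-separation fails.

No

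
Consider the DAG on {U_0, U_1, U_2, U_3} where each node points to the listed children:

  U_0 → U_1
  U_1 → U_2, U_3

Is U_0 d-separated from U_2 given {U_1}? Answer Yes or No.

The only undirected path from U_0 to U_2 is:
Path 1: U_0 → U_1 → U_2
  U_1 is a chain here and U_1 is conditioned on, so the path is blocked at U_1.
Every path is blocked, so U_0 and U_2 are d-separated given {U_1}.

Yes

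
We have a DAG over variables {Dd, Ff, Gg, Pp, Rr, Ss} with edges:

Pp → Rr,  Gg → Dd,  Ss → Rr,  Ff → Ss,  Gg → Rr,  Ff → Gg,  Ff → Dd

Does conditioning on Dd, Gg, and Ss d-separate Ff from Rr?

Yes

We examine all 3 paths between Ff and Rr:
Path 1: Ff → Ss → Rr
  Ss is a chain here and Ss is conditioned on, so the path is blocked at Ss.
Path 2: Ff → Dd ← Gg → Rr
  Gg is a fork here and Gg is conditioned on, so the path is blocked at Gg.
Path 3: Ff → Gg → Rr
  Gg is a chain here and Gg is conditioned on, so the path is blocked at Gg.
All paths are blocked; Ff ⊥ Rr | {Dd, Gg, Ss} holds.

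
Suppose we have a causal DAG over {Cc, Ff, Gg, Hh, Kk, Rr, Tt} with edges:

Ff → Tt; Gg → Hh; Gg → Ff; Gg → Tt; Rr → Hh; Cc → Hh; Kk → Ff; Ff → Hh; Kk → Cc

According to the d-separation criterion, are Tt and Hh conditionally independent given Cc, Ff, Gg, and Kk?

Yes — Tt and Hh are d-separated given {Cc, Ff, Gg, Kk}.

We examine all 6 paths between Tt and Hh:
  1. Tt ← Ff ← Kk → Cc → Hh — Ff:chain[blocks]; Kk:fork[blocks]; Cc:chain[blocks] ⇒ blocked
  2. Tt ← Ff ← Gg → Hh — Ff:chain[blocks]; Gg:fork[blocks] ⇒ blocked
  3. Tt ← Ff → Hh — Ff:fork[blocks] ⇒ blocked
  4. Tt ← Gg → Ff ← Kk → Cc → Hh — Gg:fork[blocks]; Ff:collider[open]; Kk:fork[blocks]; Cc:chain[blocks] ⇒ blocked
  5. Tt ← Gg → Ff → Hh — Gg:fork[blocks]; Ff:chain[blocks] ⇒ blocked
  6. Tt ← Gg → Hh — Gg:fork[blocks] ⇒ blocked
Since every path is blocked, d-separation holds.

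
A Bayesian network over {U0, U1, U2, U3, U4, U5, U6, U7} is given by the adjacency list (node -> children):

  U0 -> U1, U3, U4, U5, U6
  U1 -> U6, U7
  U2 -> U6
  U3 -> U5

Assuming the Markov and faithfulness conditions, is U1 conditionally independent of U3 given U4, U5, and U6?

4 paths connect U1 and U3; each must be blocked for d-separation to hold:
  1. U1 → U6 ← U0 → U3 — U6:collider[open]; U0:fork[open] ⇒ active
  2. U1 → U6 ← U0 → U5 ← U3 — U6:collider[open]; U0:fork[open]; U5:collider[open] ⇒ active
  3. U1 ← U0 → U3 — U0:fork[open] ⇒ active
  4. U1 ← U0 → U5 ← U3 — U0:fork[open]; U5:collider[open] ⇒ active
At least one path is unblocked, so d-separation fails.

No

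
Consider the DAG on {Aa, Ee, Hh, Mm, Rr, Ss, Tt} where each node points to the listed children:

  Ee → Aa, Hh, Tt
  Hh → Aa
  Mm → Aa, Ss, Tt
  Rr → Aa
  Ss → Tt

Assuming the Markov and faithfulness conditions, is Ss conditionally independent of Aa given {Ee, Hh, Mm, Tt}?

We examine all 6 paths between Ss and Aa:
Path 1: Ss ← Mm → Aa
  Mm is a fork here and Mm is conditioned on, so the path is blocked at Mm.
Path 2: Ss ← Mm → Tt ← Ee → Aa
  Mm is a fork here and Mm is conditioned on, so the path is blocked at Mm.
Path 3: Ss ← Mm → Tt ← Ee → Hh → Aa
  Mm is a fork here and Mm is conditioned on, so the path is blocked at Mm.
Path 4: Ss → Tt ← Mm → Aa
  Mm is a fork here and Mm is conditioned on, so the path is blocked at Mm.
Path 5: Ss → Tt ← Ee → Aa
  Ee is a fork here and Ee is conditioned on, so the path is blocked at Ee.
Path 6: Ss → Tt ← Ee → Hh → Aa
  Ee is a fork here and Ee is conditioned on, so the path is blocked at Ee.
Every path is blocked, so Ss and Aa are d-separated given {Ee, Hh, Mm, Tt}.

Yes — Ss and Aa are d-separated given {Ee, Hh, Mm, Tt}.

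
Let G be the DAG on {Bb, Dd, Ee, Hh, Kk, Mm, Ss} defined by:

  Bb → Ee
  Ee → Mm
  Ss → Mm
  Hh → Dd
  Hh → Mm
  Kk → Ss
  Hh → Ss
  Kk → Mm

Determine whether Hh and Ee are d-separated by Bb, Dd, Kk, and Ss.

Yes — Hh and Ee are d-separated given {Bb, Dd, Kk, Ss}.

3 paths connect Hh and Ee; each must be blocked for d-separation to hold:
Path 1: Hh → Mm ← Ee
  Mm is a collider here and neither Mm nor any of its descendants is conditioned on, so the collider stays closed — the path is blocked at Mm.
Path 2: Hh → Ss ← Kk → Mm ← Ee
  Kk is a fork here and Kk is conditioned on, so the path is blocked at Kk.
Path 3: Hh → Ss → Mm ← Ee
  Ss is a chain here and Ss is conditioned on, so the path is blocked at Ss.
Since every path is blocked, d-separation holds.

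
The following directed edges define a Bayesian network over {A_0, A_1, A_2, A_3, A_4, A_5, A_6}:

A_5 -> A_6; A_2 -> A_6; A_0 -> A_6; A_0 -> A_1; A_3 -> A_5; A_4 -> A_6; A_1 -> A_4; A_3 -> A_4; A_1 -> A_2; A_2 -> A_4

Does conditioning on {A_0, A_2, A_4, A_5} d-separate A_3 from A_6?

Yes

We examine all 6 paths between A_3 and A_6:
  1. A_3 → A_4 → A_6 — A_4:chain[blocks] ⇒ blocked
  2. A_3 → A_4 ← A_1 → A_2 → A_6 — A_4:collider[open]; A_1:fork[open]; A_2:chain[blocks] ⇒ blocked
  3. A_3 → A_4 ← A_1 ← A_0 → A_6 — A_4:collider[open]; A_1:chain[open]; A_0:fork[blocks] ⇒ blocked
  4. A_3 → A_4 ← A_2 → A_6 — A_4:collider[open]; A_2:fork[blocks] ⇒ blocked
  5. A_3 → A_4 ← A_2 ← A_1 ← A_0 → A_6 — A_4:collider[open]; A_2:chain[blocks]; A_1:chain[open]; A_0:fork[blocks] ⇒ blocked
  6. A_3 → A_5 → A_6 — A_5:chain[blocks] ⇒ blocked
Since every path is blocked, d-separation holds.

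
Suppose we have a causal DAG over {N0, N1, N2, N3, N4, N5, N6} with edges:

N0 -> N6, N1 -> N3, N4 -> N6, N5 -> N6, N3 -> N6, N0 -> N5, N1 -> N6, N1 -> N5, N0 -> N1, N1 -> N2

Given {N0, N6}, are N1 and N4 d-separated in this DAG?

6 paths connect N1 and N4; each must be blocked for d-separation to hold:
Path 1: N1 → N5 → N6 ← N4
  N5 is a chain and N5 is not conditioned on; N6 is a collider and N6 is conditioned on, which opens it — no node blocks this path, so it is active.
Path 2: N1 → N5 ← N0 → N6 ← N4
  N0 is a fork here and N0 is conditioned on, so the path is blocked at N0.
Path 3: N1 → N6 ← N4
  N6 is a collider and N6 is conditioned on, which opens it — no node blocks this path, so it is active.
Path 4: N1 ← N0 → N5 → N6 ← N4
  N0 is a fork here and N0 is conditioned on, so the path is blocked at N0.
Path 5: N1 ← N0 → N6 ← N4
  N0 is a fork here and N0 is conditioned on, so the path is blocked at N0.
Path 6: N1 → N3 → N6 ← N4
  N3 is a chain and N3 is not conditioned on; N6 is a collider and N6 is conditioned on, which opens it — no node blocks this path, so it is active.
Since the path N1 → N5 → N6 ← N4 is active, N1 and N4 are not d-separated given {N0, N6}.

No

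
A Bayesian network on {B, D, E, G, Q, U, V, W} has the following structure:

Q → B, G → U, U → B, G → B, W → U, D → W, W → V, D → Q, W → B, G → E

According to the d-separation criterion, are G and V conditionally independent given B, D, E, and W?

Yes — G and V are d-separated given {B, D, E, W}.

Enumerating the 6 paths from G to V and testing each for blocking by {B, D, E, W}:
  1. G → B ← Q ← D → W → V — B:collider[open]; Q:chain[open]; D:fork[blocks]; W:chain[blocks] ⇒ blocked
  2. G → B ← W → V — B:collider[open]; W:fork[blocks] ⇒ blocked
  3. G → B ← U ← W → V — B:collider[open]; U:chain[open]; W:fork[blocks] ⇒ blocked
  4. G → U ← W → V — U:collider[open]; W:fork[blocks] ⇒ blocked
  5. G → U → B ← Q ← D → W → V — U:chain[open]; B:collider[open]; Q:chain[open]; D:fork[blocks]; W:chain[blocks] ⇒ blocked
  6. G → U → B ← W → V — U:chain[open]; B:collider[open]; W:fork[blocks] ⇒ blocked
Since every path is blocked, d-separation holds.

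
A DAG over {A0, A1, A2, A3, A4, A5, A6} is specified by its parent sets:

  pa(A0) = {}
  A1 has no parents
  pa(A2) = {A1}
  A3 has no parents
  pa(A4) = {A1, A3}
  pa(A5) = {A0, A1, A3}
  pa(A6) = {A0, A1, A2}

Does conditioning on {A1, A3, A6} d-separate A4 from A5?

There are 4 undirected paths between A4 and A5; checking each against the conditioning set {A1, A3, A6}:
Path 1: A4 ← A3 → A5
  A3 is a fork here and A3 is conditioned on, so the path is blocked at A3.
Path 2: A4 ← A1 → A5
  A1 is a fork here and A1 is conditioned on, so the path is blocked at A1.
Path 3: A4 ← A1 → A2 → A6 ← A0 → A5
  A1 is a fork here and A1 is conditioned on, so the path is blocked at A1.
Path 4: A4 ← A1 → A6 ← A0 → A5
  A1 is a fork here and A1 is conditioned on, so the path is blocked at A1.
All paths are blocked; A4 ⊥ A5 | {A1, A3, A6} holds.

Yes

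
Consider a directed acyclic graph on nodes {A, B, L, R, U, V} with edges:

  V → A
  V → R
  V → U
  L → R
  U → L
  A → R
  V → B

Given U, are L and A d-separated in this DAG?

Yes

We examine all 4 paths between L and A:
Path 1: L → R ← V → A
  R is a collider here and neither R nor any of its descendants is conditioned on, so the collider stays closed — the path is blocked at R.
Path 2: L → R ← A
  R is a collider here and neither R nor any of its descendants is conditioned on, so the collider stays closed — the path is blocked at R.
Path 3: L ← U ← V → A
  U is a chain here and U is conditioned on, so the path is blocked at U.
Path 4: L ← U ← V → R ← A
  U is a chain here and U is conditioned on, so the path is blocked at U.
Since every path is blocked, d-separation holds.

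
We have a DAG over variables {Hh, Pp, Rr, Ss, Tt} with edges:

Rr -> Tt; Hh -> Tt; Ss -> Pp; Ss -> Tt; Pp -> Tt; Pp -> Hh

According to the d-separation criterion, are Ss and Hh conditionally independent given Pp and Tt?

4 paths connect Ss and Hh; each must be blocked for d-separation to hold:
  1. Ss → Tt ← Pp → Hh — Tt:collider[open]; Pp:fork[blocks] ⇒ blocked
  2. Ss → Tt ← Hh — Tt:collider[open] ⇒ active
  3. Ss → Pp → Tt ← Hh — Pp:chain[blocks]; Tt:collider[open] ⇒ blocked
  4. Ss → Pp → Hh — Pp:chain[blocks] ⇒ blocked
At least one path is unblocked, so d-separation fails.

No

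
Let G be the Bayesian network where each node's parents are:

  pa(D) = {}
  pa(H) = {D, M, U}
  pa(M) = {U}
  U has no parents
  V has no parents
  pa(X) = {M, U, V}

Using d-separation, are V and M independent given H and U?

We examine all 3 paths between V and M:
Path 1: V → X ← U → H ← M
  X is a collider here and neither X nor any of its descendants is conditioned on, so the collider stays closed — the path is blocked at X.
Path 2: V → X ← U → M
  X is a collider here and neither X nor any of its descendants is conditioned on, so the collider stays closed — the path is blocked at X.
Path 3: V → X ← M
  X is a collider here and neither X nor any of its descendants is conditioned on, so the collider stays closed — the path is blocked at X.
Since every path is blocked, d-separation holds.

Yes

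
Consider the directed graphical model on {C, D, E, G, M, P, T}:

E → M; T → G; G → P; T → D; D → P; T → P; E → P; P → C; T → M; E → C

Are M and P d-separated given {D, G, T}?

5 paths connect M and P; each must be blocked for d-separation to hold:
Path 1: M ← T → D → P
  T is a fork here and T is conditioned on, so the path is blocked at T.
Path 2: M ← T → G → P
  T is a fork here and T is conditioned on, so the path is blocked at T.
Path 3: M ← T → P
  T is a fork here and T is conditioned on, so the path is blocked at T.
Path 4: M ← E → P
  E is a fork and E is not conditioned on — no node blocks this path, so it is active.
Path 5: M ← E → C ← P
  C is a collider here and neither C nor any of its descendants is conditioned on, so the collider stays closed — the path is blocked at C.
At least one path is unblocked, so d-separation fails.

No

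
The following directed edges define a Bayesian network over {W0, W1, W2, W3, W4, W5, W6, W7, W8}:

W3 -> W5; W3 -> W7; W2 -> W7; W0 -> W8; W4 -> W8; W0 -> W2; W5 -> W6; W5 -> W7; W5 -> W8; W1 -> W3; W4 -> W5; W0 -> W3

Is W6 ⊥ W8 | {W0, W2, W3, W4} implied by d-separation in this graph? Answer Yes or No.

Enumerating the 6 paths from W6 to W8 and testing each for blocking by {W0, W2, W3, W4}:
Path 1: W6 ← W5 ← W3 ← W0 → W8
  W3 is a chain here and W3 is conditioned on, so the path is blocked at W3.
Path 2: W6 ← W5 ← W3 → W7 ← W2 ← W0 → W8
  W3 is a fork here and W3 is conditioned on, so the path is blocked at W3.
Path 3: W6 ← W5 ← W4 → W8
  W4 is a fork here and W4 is conditioned on, so the path is blocked at W4.
Path 4: W6 ← W5 → W8
  W5 is a fork and W5 is not conditioned on — no node blocks this path, so it is active.
Path 5: W6 ← W5 → W7 ← W2 ← W0 → W8
  W7 is a collider here and neither W7 nor any of its descendants is conditioned on, so the collider stays closed — the path is blocked at W7.
Path 6: W6 ← W5 → W7 ← W3 ← W0 → W8
  W7 is a collider here and neither W7 nor any of its descendants is conditioned on, so the collider stays closed — the path is blocked at W7.
Because an active path exists, W6 and W8 are not d-separated.

No — W6 and W8 are not d-separated given {W0, W2, W3, W4}.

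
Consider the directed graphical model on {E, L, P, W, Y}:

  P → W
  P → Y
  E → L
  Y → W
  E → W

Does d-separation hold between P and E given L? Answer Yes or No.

Yes — P and E are d-separated given {L}.

There are 2 undirected paths between P and E; checking each against the conditioning set {L}:
  1. P → W ← E — W:collider[blocks] ⇒ blocked
  2. P → Y → W ← E — Y:chain[open]; W:collider[blocks] ⇒ blocked
Every path is blocked, so P and E are d-separated given {L}.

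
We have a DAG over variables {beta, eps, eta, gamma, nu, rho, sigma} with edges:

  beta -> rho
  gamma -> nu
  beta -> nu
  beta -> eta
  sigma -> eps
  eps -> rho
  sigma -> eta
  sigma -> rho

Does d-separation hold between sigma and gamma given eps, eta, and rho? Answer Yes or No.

Yes

There are 3 undirected paths between sigma and gamma; checking each against the conditioning set {eps, eta, rho}:
Path 1: sigma → eta ← beta → nu ← gamma
  nu is a collider here and neither nu nor any of its descendants is conditioned on, so the collider stays closed — the path is blocked at nu.
Path 2: sigma → eps → rho ← beta → nu ← gamma
  eps is a chain here and eps is conditioned on, so the path is blocked at eps.
Path 3: sigma → rho ← beta → nu ← gamma
  nu is a collider here and neither nu nor any of its descendants is conditioned on, so the collider stays closed — the path is blocked at nu.
All paths are blocked; sigma ⊥ gamma | {eps, eta, rho} holds.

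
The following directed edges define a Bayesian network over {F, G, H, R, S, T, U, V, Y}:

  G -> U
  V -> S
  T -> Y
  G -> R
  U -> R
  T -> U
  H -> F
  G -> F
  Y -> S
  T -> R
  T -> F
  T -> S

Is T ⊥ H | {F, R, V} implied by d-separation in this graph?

No

5 paths connect T and H; each must be blocked for d-separation to hold:
  1. T → F ← H — F:collider[open] ⇒ active
  2. T → U ← G → F ← H — U:collider[open]; G:fork[open]; F:collider[open] ⇒ active
  3. T → U → R ← G → F ← H — U:chain[open]; R:collider[open]; G:fork[open]; F:collider[open] ⇒ active
  4. T → R ← G → F ← H — R:collider[open]; G:fork[open]; F:collider[open] ⇒ active
  5. T → R ← U ← G → F ← H — R:collider[open]; U:chain[open]; G:fork[open]; F:collider[open] ⇒ active
At least one path is unblocked, so d-separation fails.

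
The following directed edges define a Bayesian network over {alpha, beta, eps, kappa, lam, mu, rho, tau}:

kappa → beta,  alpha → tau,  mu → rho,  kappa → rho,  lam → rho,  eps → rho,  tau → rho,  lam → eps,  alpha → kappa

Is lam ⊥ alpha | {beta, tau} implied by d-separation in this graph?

Yes

Enumerating the 4 paths from lam to alpha and testing each for blocking by {beta, tau}:
Path 1: lam → rho ← tau ← alpha
  rho is a collider here and neither rho nor any of its descendants is conditioned on, so the collider stays closed — the path is blocked at rho.
Path 2: lam → rho ← kappa ← alpha
  rho is a collider here and neither rho nor any of its descendants is conditioned on, so the collider stays closed — the path is blocked at rho.
Path 3: lam → eps → rho ← tau ← alpha
  rho is a collider here and neither rho nor any of its descendants is conditioned on, so the collider stays closed — the path is blocked at rho.
Path 4: lam → eps → rho ← kappa ← alpha
  rho is a collider here and neither rho nor any of its descendants is conditioned on, so the collider stays closed — the path is blocked at rho.
Since every path is blocked, d-separation holds.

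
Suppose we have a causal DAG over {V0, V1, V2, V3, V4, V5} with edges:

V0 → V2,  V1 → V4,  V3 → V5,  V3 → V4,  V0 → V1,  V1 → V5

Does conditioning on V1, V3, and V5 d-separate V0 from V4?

Yes — V0 and V4 are d-separated given {V1, V3, V5}.

Enumerating the 2 paths from V0 to V4 and testing each for blocking by {V1, V3, V5}:
Path 1: V0 → V1 → V4
  V1 is a chain here and V1 is conditioned on, so the path is blocked at V1.
Path 2: V0 → V1 → V5 ← V3 → V4
  V1 is a chain here and V1 is conditioned on, so the path is blocked at V1.
Since every path is blocked, d-separation holds.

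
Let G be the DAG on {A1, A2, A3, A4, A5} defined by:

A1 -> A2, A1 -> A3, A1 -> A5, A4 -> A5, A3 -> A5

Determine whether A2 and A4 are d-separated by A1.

Enumerating the 2 paths from A2 to A4 and testing each for blocking by {A1}:
Path 1: A2 ← A1 → A5 ← A4
  A1 is a fork here and A1 is conditioned on, so the path is blocked at A1.
Path 2: A2 ← A1 → A3 → A5 ← A4
  A1 is a fork here and A1 is conditioned on, so the path is blocked at A1.
All paths are blocked; A2 ⊥ A4 | {A1} holds.

Yes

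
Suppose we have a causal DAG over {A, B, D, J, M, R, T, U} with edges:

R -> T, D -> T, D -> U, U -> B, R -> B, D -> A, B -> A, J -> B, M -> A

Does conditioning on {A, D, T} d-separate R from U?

There are 4 undirected paths between R and U; checking each against the conditioning set {A, D, T}:
  1. R → T ← D → U — T:collider[open]; D:fork[blocks] ⇒ blocked
  2. R → T ← D → A ← B ← U — T:collider[open]; D:fork[blocks]; A:collider[open]; B:chain[open] ⇒ blocked
  3. R → B ← U — B:collider[open] ⇒ active
  4. R → B → A ← D → U — B:chain[open]; A:collider[open]; D:fork[blocks] ⇒ blocked
At least one path is unblocked, so d-separation fails.

No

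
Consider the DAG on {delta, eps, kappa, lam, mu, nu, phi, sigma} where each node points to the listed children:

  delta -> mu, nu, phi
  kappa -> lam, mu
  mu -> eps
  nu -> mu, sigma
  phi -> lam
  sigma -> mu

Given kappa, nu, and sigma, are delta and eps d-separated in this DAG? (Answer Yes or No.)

We examine all 4 paths between delta and eps:
Path 1: delta → mu → eps
  mu is a chain and mu is not conditioned on — no node blocks this path, so it is active.
Path 2: delta → nu → mu → eps
  nu is a chain here and nu is conditioned on, so the path is blocked at nu.
Path 3: delta → nu → sigma → mu → eps
  nu is a chain here and nu is conditioned on, so the path is blocked at nu.
Path 4: delta → phi → lam ← kappa → mu → eps
  lam is a collider here and neither lam nor any of its descendants is conditioned on, so the collider stays closed — the path is blocked at lam.
At least one path is unblocked, so d-separation fails.

No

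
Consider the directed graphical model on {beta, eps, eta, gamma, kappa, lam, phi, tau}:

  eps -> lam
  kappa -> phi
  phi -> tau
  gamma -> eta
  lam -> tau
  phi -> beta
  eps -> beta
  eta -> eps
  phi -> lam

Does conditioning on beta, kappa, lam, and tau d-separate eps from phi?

There are 3 undirected paths between eps and phi; checking each against the conditioning set {beta, kappa, lam, tau}:
Path 1: eps → beta ← phi
  beta is a collider and beta is conditioned on, which opens it — no node blocks this path, so it is active.
Path 2: eps → lam → tau ← phi
  lam is a chain here and lam is conditioned on, so the path is blocked at lam.
Path 3: eps → lam ← phi
  lam is a collider and lam is conditioned on, which opens it — no node blocks this path, so it is active.
At least one path is unblocked, so d-separation fails.

No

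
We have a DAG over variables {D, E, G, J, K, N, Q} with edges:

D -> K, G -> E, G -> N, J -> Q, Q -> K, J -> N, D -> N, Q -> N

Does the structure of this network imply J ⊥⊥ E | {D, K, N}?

There are 3 undirected paths between J and E; checking each against the conditioning set {D, K, N}:
  1. J → N ← G → E — N:collider[open]; G:fork[open] ⇒ active
  2. J → Q → N ← G → E — Q:chain[open]; N:collider[open]; G:fork[open] ⇒ active
  3. J → Q → K ← D → N ← G → E — Q:chain[open]; K:collider[open]; D:fork[blocks]; N:collider[open]; G:fork[open] ⇒ blocked
Since the path J → N ← G → E is active, J and E are not d-separated given {D, K, N}.

No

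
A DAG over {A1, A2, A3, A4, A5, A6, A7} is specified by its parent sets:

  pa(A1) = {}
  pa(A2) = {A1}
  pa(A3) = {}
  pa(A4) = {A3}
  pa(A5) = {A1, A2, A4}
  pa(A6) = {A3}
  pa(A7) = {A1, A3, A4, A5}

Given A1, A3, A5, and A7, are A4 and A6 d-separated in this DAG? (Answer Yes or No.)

There are 5 undirected paths between A4 and A6; checking each against the conditioning set {A1, A3, A5, A7}:
Path 1: A4 → A7 ← A3 → A6
  A3 is a fork here and A3 is conditioned on, so the path is blocked at A3.
Path 2: A4 → A5 ← A1 → A7 ← A3 → A6
  A1 is a fork here and A1 is conditioned on, so the path is blocked at A1.
Path 3: A4 → A5 → A7 ← A3 → A6
  A5 is a chain here and A5 is conditioned on, so the path is blocked at A5.
Path 4: A4 → A5 ← A2 ← A1 → A7 ← A3 → A6
  A1 is a fork here and A1 is conditioned on, so the path is blocked at A1.
Path 5: A4 ← A3 → A6
  A3 is a fork here and A3 is conditioned on, so the path is blocked at A3.
Since every path is blocked, d-separation holds.

Yes — A4 and A6 are d-separated given {A1, A3, A5, A7}.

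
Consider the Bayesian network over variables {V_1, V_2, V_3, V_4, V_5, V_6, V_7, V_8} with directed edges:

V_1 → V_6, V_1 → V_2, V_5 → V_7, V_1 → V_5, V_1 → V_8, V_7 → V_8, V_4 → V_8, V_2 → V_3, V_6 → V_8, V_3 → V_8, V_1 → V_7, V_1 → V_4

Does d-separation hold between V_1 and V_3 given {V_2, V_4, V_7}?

Yes

We examine all 6 paths between V_1 and V_3:
Path 1: V_1 → V_5 → V_7 → V_8 ← V_3
  V_7 is a chain here and V_7 is conditioned on, so the path is blocked at V_7.
Path 2: V_1 → V_6 → V_8 ← V_3
  V_8 is a collider here and neither V_8 nor any of its descendants is conditioned on, so the collider stays closed — the path is blocked at V_8.
Path 3: V_1 → V_8 ← V_3
  V_8 is a collider here and neither V_8 nor any of its descendants is conditioned on, so the collider stays closed — the path is blocked at V_8.
Path 4: V_1 → V_4 → V_8 ← V_3
  V_4 is a chain here and V_4 is conditioned on, so the path is blocked at V_4.
Path 5: V_1 → V_2 → V_3
  V_2 is a chain here and V_2 is conditioned on, so the path is blocked at V_2.
Path 6: V_1 → V_7 → V_8 ← V_3
  V_7 is a chain here and V_7 is conditioned on, so the path is blocked at V_7.
Since every path is blocked, d-separation holds.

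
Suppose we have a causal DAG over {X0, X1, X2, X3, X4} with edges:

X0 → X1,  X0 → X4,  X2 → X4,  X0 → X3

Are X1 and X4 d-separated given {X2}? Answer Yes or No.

No

Only one path connects X1 and X4:
Path 1: X1 ← X0 → X4
  X0 is a fork and X0 is not conditioned on — no node blocks this path, so it is active.
At least one path is unblocked, so d-separation fails.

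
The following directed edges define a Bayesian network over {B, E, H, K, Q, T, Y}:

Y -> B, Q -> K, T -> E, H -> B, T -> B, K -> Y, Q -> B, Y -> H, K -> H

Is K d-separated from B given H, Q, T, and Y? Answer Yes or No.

5 paths connect K and B; each must be blocked for d-separation to hold:
Path 1: K ← Q → B
  Q is a fork here and Q is conditioned on, so the path is blocked at Q.
Path 2: K → Y → B
  Y is a chain here and Y is conditioned on, so the path is blocked at Y.
Path 3: K → Y → H → B
  Y is a chain here and Y is conditioned on, so the path is blocked at Y.
Path 4: K → H → B
  H is a chain here and H is conditioned on, so the path is blocked at H.
Path 5: K → H ← Y → B
  Y is a fork here and Y is conditioned on, so the path is blocked at Y.
Since every path is blocked, d-separation holds.

Yes — K and B are d-separated given {H, Q, T, Y}.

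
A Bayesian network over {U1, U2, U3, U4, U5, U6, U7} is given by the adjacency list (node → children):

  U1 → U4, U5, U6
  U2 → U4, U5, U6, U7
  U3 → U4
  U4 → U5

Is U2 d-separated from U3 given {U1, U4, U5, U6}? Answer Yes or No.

No

5 paths connect U2 and U3; each must be blocked for d-separation to hold:
Path 1: U2 → U4 ← U3
  U4 is a collider and U4 is conditioned on, which opens it — no node blocks this path, so it is active.
Path 2: U2 → U6 ← U1 → U4 ← U3
  U1 is a fork here and U1 is conditioned on, so the path is blocked at U1.
Path 3: U2 → U6 ← U1 → U5 ← U4 ← U3
  U1 is a fork here and U1 is conditioned on, so the path is blocked at U1.
Path 4: U2 → U5 ← U4 ← U3
  U4 is a chain here and U4 is conditioned on, so the path is blocked at U4.
Path 5: U2 → U5 ← U1 → U4 ← U3
  U1 is a fork here and U1 is conditioned on, so the path is blocked at U1.
Because an active path exists, U2 and U3 are not d-separated.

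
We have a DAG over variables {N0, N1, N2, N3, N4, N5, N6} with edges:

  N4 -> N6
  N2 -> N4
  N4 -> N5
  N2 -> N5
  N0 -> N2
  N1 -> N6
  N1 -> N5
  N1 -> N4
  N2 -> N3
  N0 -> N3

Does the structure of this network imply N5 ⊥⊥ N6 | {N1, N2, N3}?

No — N5 and N6 are not d-separated given {N1, N2, N3}.

We examine all 6 paths between N5 and N6:
Path 1: N5 ← N2 → N4 → N6
  N2 is a fork here and N2 is conditioned on, so the path is blocked at N2.
Path 2: N5 ← N2 → N4 ← N1 → N6
  N2 is a fork here and N2 is conditioned on, so the path is blocked at N2.
Path 3: N5 ← N1 → N6
  N1 is a fork here and N1 is conditioned on, so the path is blocked at N1.
Path 4: N5 ← N1 → N4 → N6
  N1 is a fork here and N1 is conditioned on, so the path is blocked at N1.
Path 5: N5 ← N4 → N6
  N4 is a fork and N4 is not conditioned on — no node blocks this path, so it is active.
Path 6: N5 ← N4 ← N1 → N6
  N1 is a fork here and N1 is conditioned on, so the path is blocked at N1.
Because an active path exists, N5 and N6 are not d-separated.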